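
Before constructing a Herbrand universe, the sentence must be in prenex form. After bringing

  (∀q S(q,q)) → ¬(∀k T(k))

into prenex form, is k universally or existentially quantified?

existential

Eliminate → and ↔ using ¬ and ∨.
  ¬(∀q S(q,q)) ∨ ¬(∀k T(k))
Drive negations inward (¬∀x A ≡ ∃x ¬A, ¬∃x A ≡ ∀x ¬A, De Morgan for ∧/∨):
  (∃q ¬S(q,q)) ∨ (∃k ¬T(k))
All bound variables are already distinct, so no renaming is needed.
Extract every quantifier outward, since the variables are now distinct and don't occur free across branches:
  ∃q ∃k (¬S(q,q) ∨ ¬T(k))
The quantifier ∀k sits under an odd number of negations (counting the antecedent side of each →), so it flips to ∃k.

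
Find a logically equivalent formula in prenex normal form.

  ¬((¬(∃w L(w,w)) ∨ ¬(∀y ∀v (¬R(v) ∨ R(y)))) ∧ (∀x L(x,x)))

Push ¬ through the quantifiers and connectives to reach negation normal form:
  (∃w L(w,w)) ∧ (∀y ∀v (¬R(v) ∨ R(y))) ∨ (∃x ¬L(x,x))
Extract every quantifier outward, since the variables are now distinct and don't occur free across branches:
  ∃w ∀y ∀v ∃x (L(w,w) ∧ (¬R(v) ∨ R(y)) ∨ ¬L(x,x))

∃w ∀y ∀v ∃x (L(w,w) ∧ (¬R(v) ∨ R(y)) ∨ ¬L(x,x))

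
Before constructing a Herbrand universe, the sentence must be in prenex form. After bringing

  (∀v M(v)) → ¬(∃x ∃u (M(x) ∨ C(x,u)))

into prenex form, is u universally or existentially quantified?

Eliminate → and ↔ using ¬ and ∨.
  ¬(∀v M(v)) ∨ ¬(∃x ∃u (M(x) ∨ C(x,u)))
Move each ¬ inward, flipping quantifiers it crosses:
  (∃v ¬M(v)) ∨ (∀x ∀u (¬M(x) ∧ ¬C(x,u)))
All bound variables are already distinct, so no renaming is needed.
Extract every quantifier outward, since the variables are now distinct and don't occur free across branches:
  ∃v ∀x ∀u (¬M(v) ∨ ¬M(x) ∧ ¬C(x,u))
The quantifier ∃u sits under an odd number of negations (counting the antecedent side of each →), so it flips to ∀u.

universal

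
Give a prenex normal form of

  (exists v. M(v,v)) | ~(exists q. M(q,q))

Move each ¬ inward, flipping quantifiers it crosses:
  (exists v. M(v,v)) | (forall q. ~M(q,q))
All bound variables are already distinct, so no renaming is needed.
Extract every quantifier outward, since the variables are now distinct and don't occur free across branches:
  exists v. forall q. (M(v,v) | ~M(q,q))

exists v. forall q. (M(v,v) | ~M(q,q))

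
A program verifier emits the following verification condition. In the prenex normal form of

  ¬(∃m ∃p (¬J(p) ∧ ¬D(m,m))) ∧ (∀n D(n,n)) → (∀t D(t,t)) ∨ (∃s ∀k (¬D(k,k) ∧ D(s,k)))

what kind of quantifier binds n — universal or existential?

First replace A → B with ¬A ∨ B.
  ¬(¬(∃m ∃p (¬J(p) ∧ ¬D(m,m))) ∧ (∀n D(n,n))) ∨ (∀t D(t,t)) ∨ (∃s ∀k (¬D(k,k) ∧ D(s,k)))
Move each ¬ inward, flipping quantifiers it crosses:
  (∃m ∃p (¬J(p) ∧ ¬D(m,m))) ∨ (∃n ¬D(n,n)) ∨ (∀t D(t,t)) ∨ (∃s ∀k (¬D(k,k) ∧ D(s,k)))
All bound variables are already distinct, so no renaming is needed.
Extract every quantifier outward, since the variables are now distinct and don't occur free across branches:
  ∃m ∃p ∃n ∀t ∃s ∀k (¬J(p) ∧ ¬D(m,m) ∨ ¬D(n,n) ∨ D(t,t) ∨ ¬D(k,k) ∧ D(s,k))
The quantifier ∀n sits under an odd number of negations (counting the antecedent side of each →), so it flips to ∃n.

existential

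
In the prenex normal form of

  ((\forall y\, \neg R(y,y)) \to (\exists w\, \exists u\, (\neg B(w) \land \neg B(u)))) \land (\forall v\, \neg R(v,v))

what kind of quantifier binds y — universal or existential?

existential

Eliminate → and ↔ using ¬ and ∨.
  (\neg (\forall y\, \neg R(y,y)) \lor (\exists w\, \exists u\, (\neg B(w) \land \neg B(u)))) \land (\forall v\, \neg R(v,v))
Drive negations inward (¬∀x A ≡ ∃x ¬A, ¬∃x A ≡ ∀x ¬A, De Morgan for ∧/∨):
  ((\exists y\, R(y,y)) \lor (\exists w\, \exists u\, (\neg B(w) \land \neg B(u)))) \land (\forall v\, \neg R(v,v))
All bound variables are already distinct, so no renaming is needed.
Pull the quantifiers to the front (each side's bound variable is not free in the other side):
  \exists y\, \exists w\, \exists u\, \forall v\, ((R(y,y) \lor \neg B(w) \land \neg B(u)) \land \neg R(v,v))
The quantifier \forall y sits under an odd number of negations (counting the antecedent side of each →), so it flips to \exists y.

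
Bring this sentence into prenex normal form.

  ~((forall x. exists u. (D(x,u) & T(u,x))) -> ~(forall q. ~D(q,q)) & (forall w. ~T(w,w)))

forall x. exists u. forall q. exists w. (D(x,u) & T(u,x) & (~D(q,q) | T(w,w)))

First replace A → B with ¬A ∨ B.
  ~(~(forall x. exists u. (D(x,u) & T(u,x))) | ~(forall q. ~D(q,q)) & (forall w. ~T(w,w)))
Move each ¬ inward, flipping quantifiers it crosses:
  (forall x. exists u. (D(x,u) & T(u,x))) & ((forall q. ~D(q,q)) | (exists w. T(w,w)))
All bound variables are already distinct, so no renaming is needed.
Extract every quantifier outward, since the variables are now distinct and don't occur free across branches:
  forall x. exists u. forall q. exists w. (D(x,u) & T(u,x) & (~D(q,q) | T(w,w)))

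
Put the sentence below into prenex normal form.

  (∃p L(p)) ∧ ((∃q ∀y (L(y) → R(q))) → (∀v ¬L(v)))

First replace A → B with ¬A ∨ B.
  (∃p L(p)) ∧ (¬(∃q ∀y (¬L(y) ∨ R(q))) ∨ (∀v ¬L(v)))
Drive negations inward (¬∀x A ≡ ∃x ¬A, ¬∃x A ≡ ∀x ¬A, De Morgan for ∧/∨):
  (∃p L(p)) ∧ ((∀q ∃y (L(y) ∧ ¬R(q))) ∨ (∀v ¬L(v)))
All bound variables are already distinct, so no renaming is needed.
Finally move all quantifiers to the prefix:
  ∃p ∀q ∃y ∀v (L(p) ∧ (L(y) ∧ ¬R(q) ∨ ¬L(v)))

∃p ∀q ∃y ∀v (L(p) ∧ (L(y) ∧ ¬R(q) ∨ ¬L(v)))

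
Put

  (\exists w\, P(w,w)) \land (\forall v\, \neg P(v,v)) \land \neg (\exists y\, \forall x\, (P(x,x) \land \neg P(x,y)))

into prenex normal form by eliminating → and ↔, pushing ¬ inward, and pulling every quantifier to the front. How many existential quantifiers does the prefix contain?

Push ¬ through the quantifiers and connectives to reach negation normal form:
  (\exists w\, P(w,w)) \land (\forall v\, \neg P(v,v)) \land (\forall y\, \exists x\, (\neg P(x,x) \lor P(x,y)))
Extract every quantifier outward, since the variables are now distinct and don't occur free across branches:
  \exists w\, \forall v\, \forall y\, \exists x\, (P(w,w) \land \neg P(v,v) \land (\neg P(x,x) \lor P(x,y)))
The prefix is \exists w \forall v \forall y \exists x: 2 universal, 2 existential.

2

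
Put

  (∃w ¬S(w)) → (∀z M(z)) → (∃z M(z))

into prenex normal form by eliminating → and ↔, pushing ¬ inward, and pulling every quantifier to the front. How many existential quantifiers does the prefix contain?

2

First replace A → B with ¬A ∨ B.
  ¬(∃w ¬S(w)) ∨ ¬(∀z M(z)) ∨ (∃z M(z))
Move each ¬ inward, flipping quantifiers it crosses:
  (∀w S(w)) ∨ (∃z ¬M(z)) ∨ (∃z M(z))
Standardize variables apart so no two quantifiers bind the same name: z↦y1.
  (∀w S(w)) ∨ (∃z ¬M(z)) ∨ (∃y1 M(y1))
Extract every quantifier outward, since the variables are now distinct and don't occur free across branches:
  ∀w ∃z ∃y1 (S(w) ∨ ¬M(z) ∨ M(y1))
The prefix is ∀w ∃z ∃y1: 1 universal, 2 existential.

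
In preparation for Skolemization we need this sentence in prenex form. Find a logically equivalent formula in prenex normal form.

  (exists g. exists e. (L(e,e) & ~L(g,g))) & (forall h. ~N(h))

All bound variables are already distinct, so no renaming is needed.
Pull the quantifiers to the front (each side's bound variable is not free in the other side):
  exists g. exists e. forall h. (L(e,e) & ~L(g,g) & ~N(h))

exists g. exists e. forall h. (L(e,e) & ~L(g,g) & ~N(h))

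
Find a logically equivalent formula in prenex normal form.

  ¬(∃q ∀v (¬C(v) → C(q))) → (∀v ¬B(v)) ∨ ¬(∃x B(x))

∃q ∀v ∀b ∀x (C(v) ∨ C(q) ∨ ¬B(b) ∨ ¬B(x))

Rewrite implications/biconditionals: A → B as ¬A ∨ B.
  ¬¬(∃q ∀v (¬¬C(v) ∨ C(q))) ∨ (∀v ¬B(v)) ∨ ¬(∃x B(x))
Push ¬ through the quantifiers and connectives to reach negation normal form:
  (∃q ∀v (C(v) ∨ C(q))) ∨ (∀v ¬B(v)) ∨ (∀x ¬B(x))
Give each quantifier a distinct variable: v↦b.
  (∃q ∀v (C(v) ∨ C(q))) ∨ (∀b ¬B(b)) ∨ (∀x ¬B(x))
Extract every quantifier outward, since the variables are now distinct and don't occur free across branches:
  ∃q ∀v ∀b ∀x (C(v) ∨ C(q) ∨ ¬B(b) ∨ ¬B(x))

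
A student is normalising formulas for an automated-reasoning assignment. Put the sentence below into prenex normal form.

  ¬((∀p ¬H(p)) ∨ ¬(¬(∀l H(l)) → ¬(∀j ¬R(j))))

Eliminate → and ↔ using ¬ and ∨.
  ¬((∀p ¬H(p)) ∨ ¬(¬¬(∀l H(l)) ∨ ¬(∀j ¬R(j))))
Drive negations inward (¬∀x A ≡ ∃x ¬A, ¬∃x A ≡ ∀x ¬A, De Morgan for ∧/∨):
  (∃p H(p)) ∧ ((∀l H(l)) ∨ (∃j R(j)))
Finally move all quantifiers to the prefix:
  ∃p ∀l ∃j (H(p) ∧ (H(l) ∨ R(j)))

∃p ∀l ∃j (H(p) ∧ (H(l) ∨ R(j)))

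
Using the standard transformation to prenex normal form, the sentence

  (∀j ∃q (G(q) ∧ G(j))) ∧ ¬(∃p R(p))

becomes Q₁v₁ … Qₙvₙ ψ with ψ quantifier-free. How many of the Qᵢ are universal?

2

Push ¬ through the quantifiers and connectives to reach negation normal form:
  (∀j ∃q (G(q) ∧ G(j))) ∧ (∀p ¬R(p))
Finally move all quantifiers to the prefix:
  ∀j ∃q ∀p (G(q) ∧ G(j) ∧ ¬R(p))
The prefix is ∀j ∃q ∀p: 2 universal, 1 existential.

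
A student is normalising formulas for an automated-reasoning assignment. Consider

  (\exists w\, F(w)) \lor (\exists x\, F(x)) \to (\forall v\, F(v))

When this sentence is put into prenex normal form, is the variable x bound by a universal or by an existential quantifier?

Eliminate → and ↔ using ¬ and ∨.
  \neg ((\exists w\, F(w)) \lor (\exists x\, F(x))) \lor (\forall v\, F(v))
Drive negations inward (¬∀x A ≡ ∃x ¬A, ¬∃x A ≡ ∀x ¬A, De Morgan for ∧/∨):
  (\forall w\, \neg F(w)) \land (\forall x\, \neg F(x)) \lor (\forall v\, F(v))
Finally move all quantifiers to the prefix:
  \forall w\, \forall x\, \forall v\, (\neg F(w) \land \neg F(x) \lor F(v))
The quantifier \exists x sits under an odd number of negations (counting the antecedent side of each →), so it flips to \forall x.

universal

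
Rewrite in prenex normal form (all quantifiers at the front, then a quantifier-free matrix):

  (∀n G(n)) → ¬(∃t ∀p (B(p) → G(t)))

Rewrite implications/biconditionals: A → B as ¬A ∨ B.
  ¬(∀n G(n)) ∨ ¬(∃t ∀p (¬B(p) ∨ G(t)))
Move each ¬ inward, flipping quantifiers it crosses:
  (∃n ¬G(n)) ∨ (∀t ∃p (B(p) ∧ ¬G(t)))
Finally move all quantifiers to the prefix:
  ∃n ∀t ∃p (¬G(n) ∨ B(p) ∧ ¬G(t))

∃n ∀t ∃p (¬G(n) ∨ B(p) ∧ ¬G(t))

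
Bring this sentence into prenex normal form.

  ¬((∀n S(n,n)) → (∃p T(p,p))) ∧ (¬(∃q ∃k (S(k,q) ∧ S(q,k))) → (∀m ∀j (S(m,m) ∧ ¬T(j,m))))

Rewrite implications/biconditionals: A → B as ¬A ∨ B.
  ¬(¬(∀n S(n,n)) ∨ (∃p T(p,p))) ∧ (¬¬(∃q ∃k (S(k,q) ∧ S(q,k))) ∨ (∀m ∀j (S(m,m) ∧ ¬T(j,m))))
Drive negations inward (¬∀x A ≡ ∃x ¬A, ¬∃x A ≡ ∀x ¬A, De Morgan for ∧/∨):
  (∀n S(n,n)) ∧ (∀p ¬T(p,p)) ∧ ((∃q ∃k (S(k,q) ∧ S(q,k))) ∨ (∀m ∀j (S(m,m) ∧ ¬T(j,m))))
Pull the quantifiers to the front (each side's bound variable is not free in the other side):
  ∀n ∀p ∃q ∃k ∀m ∀j (S(n,n) ∧ ¬T(p,p) ∧ (S(k,q) ∧ S(q,k) ∨ S(m,m) ∧ ¬T(j,m)))

∀n ∀p ∃q ∃k ∀m ∀j (S(n,n) ∧ ¬T(p,p) ∧ (S(k,q) ∧ S(q,k) ∨ S(m,m) ∧ ¬T(j,m)))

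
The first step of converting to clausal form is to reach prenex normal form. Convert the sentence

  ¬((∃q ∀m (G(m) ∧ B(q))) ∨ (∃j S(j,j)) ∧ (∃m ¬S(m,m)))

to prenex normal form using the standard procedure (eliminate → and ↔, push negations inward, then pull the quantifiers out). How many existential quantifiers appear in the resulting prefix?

1

Move each ¬ inward, flipping quantifiers it crosses:
  (∀q ∃m (¬G(m) ∨ ¬B(q))) ∧ ((∀j ¬S(j,j)) ∨ (∀m S(m,m)))
Rename bound variables to avoid capture: m↦a.
  (∀q ∃m (¬G(m) ∨ ¬B(q))) ∧ ((∀j ¬S(j,j)) ∨ (∀a S(a,a)))
Extract every quantifier outward, since the variables are now distinct and don't occur free across branches:
  ∀q ∃m ∀j ∀a ((¬G(m) ∨ ¬B(q)) ∧ (¬S(j,j) ∨ S(a,a)))
The prefix is ∀q ∃m ∀j ∀a: 3 universal, 1 existential.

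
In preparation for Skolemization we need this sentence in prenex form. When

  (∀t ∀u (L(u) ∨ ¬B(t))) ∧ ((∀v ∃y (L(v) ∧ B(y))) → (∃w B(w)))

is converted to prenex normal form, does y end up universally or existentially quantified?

universal

Rewrite implications/biconditionals: A → B as ¬A ∨ B.
  (∀t ∀u (L(u) ∨ ¬B(t))) ∧ (¬(∀v ∃y (L(v) ∧ B(y))) ∨ (∃w B(w)))
Move each ¬ inward, flipping quantifiers it crosses:
  (∀t ∀u (L(u) ∨ ¬B(t))) ∧ ((∃v ∀y (¬L(v) ∨ ¬B(y))) ∨ (∃w B(w)))
All bound variables are already distinct, so no renaming is needed.
Extract every quantifier outward, since the variables are now distinct and don't occur free across branches:
  ∀t ∀u ∃v ∀y ∃w ((L(u) ∨ ¬B(t)) ∧ (¬L(v) ∨ ¬B(y) ∨ B(w)))
The quantifier ∃y sits under an odd number of negations (counting the antecedent side of each →), so it flips to ∀y.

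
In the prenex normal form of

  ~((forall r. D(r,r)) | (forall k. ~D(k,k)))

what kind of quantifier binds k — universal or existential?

Push ¬ through the quantifiers and connectives to reach negation normal form:
  (exists r. ~D(r,r)) & (exists k. D(k,k))
All bound variables are already distinct, so no renaming is needed.
Finally move all quantifiers to the prefix:
  exists r. exists k. (~D(r,r) & D(k,k))
The quantifier forall k sits under an odd number of negations, so it flips to exists k.

existential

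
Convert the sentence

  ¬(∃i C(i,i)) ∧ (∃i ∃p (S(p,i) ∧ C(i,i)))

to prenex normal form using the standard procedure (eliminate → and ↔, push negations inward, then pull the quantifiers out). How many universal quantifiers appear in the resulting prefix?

Drive negations inward (¬∀x A ≡ ∃x ¬A, ¬∃x A ≡ ∀x ¬A, De Morgan for ∧/∨):
  (∀i ¬C(i,i)) ∧ (∃i ∃p (S(p,i) ∧ C(i,i)))
Rename bound variables to avoid capture: i↦s.
  (∀i ¬C(i,i)) ∧ (∃s ∃p (S(p,s) ∧ C(s,s)))
Extract every quantifier outward, since the variables are now distinct and don't occur free across branches:
  ∀i ∃s ∃p (¬C(i,i) ∧ S(p,s) ∧ C(s,s))
The prefix is ∀i ∃s ∃p: 1 universal, 2 existential.

1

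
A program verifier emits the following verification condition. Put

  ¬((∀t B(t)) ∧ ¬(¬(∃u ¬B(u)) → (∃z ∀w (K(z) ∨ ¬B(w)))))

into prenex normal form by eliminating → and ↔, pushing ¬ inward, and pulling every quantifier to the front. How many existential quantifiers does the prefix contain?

3

First replace A → B with ¬A ∨ B.
  ¬((∀t B(t)) ∧ ¬(¬¬(∃u ¬B(u)) ∨ (∃z ∀w (K(z) ∨ ¬B(w)))))
Move each ¬ inward, flipping quantifiers it crosses:
  (∃t ¬B(t)) ∨ (∃u ¬B(u)) ∨ (∃z ∀w (K(z) ∨ ¬B(w)))
All bound variables are already distinct, so no renaming is needed.
Pull the quantifiers to the front (each side's bound variable is not free in the other side):
  ∃t ∃u ∃z ∀w (¬B(t) ∨ ¬B(u) ∨ K(z) ∨ ¬B(w))
The prefix is ∃t ∃u ∃z ∀w: 1 universal, 3 existential.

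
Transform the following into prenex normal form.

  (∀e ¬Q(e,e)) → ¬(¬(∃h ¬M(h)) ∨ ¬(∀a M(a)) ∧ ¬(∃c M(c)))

Eliminate → and ↔ using ¬ and ∨.
  ¬(∀e ¬Q(e,e)) ∨ ¬(¬(∃h ¬M(h)) ∨ ¬(∀a M(a)) ∧ ¬(∃c M(c)))
Move each ¬ inward, flipping quantifiers it crosses:
  (∃e Q(e,e)) ∨ (∃h ¬M(h)) ∧ ((∀a M(a)) ∨ (∃c M(c)))
All bound variables are already distinct, so no renaming is needed.
Extract every quantifier outward, since the variables are now distinct and don't occur free across branches:
  ∃e ∃h ∀a ∃c (Q(e,e) ∨ ¬M(h) ∧ (M(a) ∨ M(c)))

∃e ∃h ∀a ∃c (Q(e,e) ∨ ¬M(h) ∧ (M(a) ∨ M(c)))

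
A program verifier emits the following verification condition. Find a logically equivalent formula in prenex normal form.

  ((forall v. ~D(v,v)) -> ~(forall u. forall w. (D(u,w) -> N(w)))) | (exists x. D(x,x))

Eliminate → and ↔ using ¬ and ∨.
  ~(forall v. ~D(v,v)) | ~(forall u. forall w. (~D(u,w) | N(w))) | (exists x. D(x,x))
Push ¬ through the quantifiers and connectives to reach negation normal form:
  (exists v. D(v,v)) | (exists u. exists w. (D(u,w) & ~N(w))) | (exists x. D(x,x))
All bound variables are already distinct, so no renaming is needed.
Finally move all quantifiers to the prefix:
  exists v. exists u. exists w. exists x. (D(v,v) | D(u,w) & ~N(w) | D(x,x))

exists v. exists u. exists w. exists x. (D(v,v) | D(u,w) & ~N(w) | D(x,x))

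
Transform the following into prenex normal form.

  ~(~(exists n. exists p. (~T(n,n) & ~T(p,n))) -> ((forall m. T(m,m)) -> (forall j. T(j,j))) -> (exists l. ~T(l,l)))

Eliminate → and ↔ using ¬ and ∨.
  ~(~~(exists n. exists p. (~T(n,n) & ~T(p,n))) | ~(~(forall m. T(m,m)) | (forall j. T(j,j))) | (exists l. ~T(l,l)))
Move each ¬ inward, flipping quantifiers it crosses:
  (forall n. forall p. (T(n,n) | T(p,n))) & ((exists m. ~T(m,m)) | (forall j. T(j,j))) & (forall l. T(l,l))
All bound variables are already distinct, so no renaming is needed.
Extract every quantifier outward, since the variables are now distinct and don't occur free across branches:
  forall n. forall p. exists m. forall j. forall l. ((T(n,n) | T(p,n)) & (~T(m,m) | T(j,j)) & T(l,l))

forall n. forall p. exists m. forall j. forall l. ((T(n,n) | T(p,n)) & (~T(m,m) | T(j,j)) & T(l,l))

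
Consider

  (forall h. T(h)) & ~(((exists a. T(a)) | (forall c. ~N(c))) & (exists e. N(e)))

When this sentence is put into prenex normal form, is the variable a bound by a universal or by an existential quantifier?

universal

Move each ¬ inward, flipping quantifiers it crosses:
  (forall h. T(h)) & ((forall a. ~T(a)) & (exists c. N(c)) | (forall e. ~N(e)))
Pull the quantifiers to the front (each side's bound variable is not free in the other side):
  forall h. forall a. exists c. forall e. (T(h) & (~T(a) & N(c) | ~N(e)))
The quantifier exists a sits under an odd number of negations, so it flips to forall a.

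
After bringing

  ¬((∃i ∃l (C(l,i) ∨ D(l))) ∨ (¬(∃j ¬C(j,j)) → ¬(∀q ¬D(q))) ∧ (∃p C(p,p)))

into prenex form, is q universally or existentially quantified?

Eliminate → and ↔ using ¬ and ∨.
  ¬((∃i ∃l (C(l,i) ∨ D(l))) ∨ (¬¬(∃j ¬C(j,j)) ∨ ¬(∀q ¬D(q))) ∧ (∃p C(p,p)))
Move each ¬ inward, flipping quantifiers it crosses:
  (∀i ∀l (¬C(l,i) ∧ ¬D(l))) ∧ ((∀j C(j,j)) ∧ (∀q ¬D(q)) ∨ (∀p ¬C(p,p)))
Pull the quantifiers to the front (each side's bound variable is not free in the other side):
  ∀i ∀l ∀j ∀q ∀p (¬C(l,i) ∧ ¬D(l) ∧ (C(j,j) ∧ ¬D(q) ∨ ¬C(p,p)))
The quantifier ∀q sits under an even number of negations (counting the antecedent side of each →), so it remains universal.

universal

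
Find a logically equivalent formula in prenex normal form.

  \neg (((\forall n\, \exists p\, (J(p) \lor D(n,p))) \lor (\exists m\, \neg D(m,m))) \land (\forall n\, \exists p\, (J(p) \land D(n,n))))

Push ¬ through the quantifiers and connectives to reach negation normal form:
  (\exists n\, \forall p\, (\neg J(p) \land \neg D(n,p))) \land (\forall m\, D(m,m)) \lor (\exists n\, \forall p\, (\neg J(p) \lor \neg D(n,n)))
Give each quantifier a distinct variable: n↦v1, p↦s.
  (\exists n\, \forall p\, (\neg J(p) \land \neg D(n,p))) \land (\forall m\, D(m,m)) \lor (\exists v1\, \forall s\, (\neg J(s) \lor \neg D(v1,v1)))
Extract every quantifier outward, since the variables are now distinct and don't occur free across branches:
  \exists n\, \forall p\, \forall m\, \exists v1\, \forall s\, (\neg J(p) \land \neg D(n,p) \land D(m,m) \lor \neg J(s) \lor \neg D(v1,v1))

\exists n\, \forall p\, \forall m\, \exists v1\, \forall s\, (\neg J(p) \land \neg D(n,p) \land D(m,m) \lor \neg J(s) \lor \neg D(v1,v1))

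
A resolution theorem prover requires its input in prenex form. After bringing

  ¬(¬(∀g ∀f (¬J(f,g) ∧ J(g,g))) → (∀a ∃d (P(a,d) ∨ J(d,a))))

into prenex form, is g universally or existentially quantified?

Eliminate → and ↔ using ¬ and ∨.
  ¬(¬¬(∀g ∀f (¬J(f,g) ∧ J(g,g))) ∨ (∀a ∃d (P(a,d) ∨ J(d,a))))
Drive negations inward (¬∀x A ≡ ∃x ¬A, ¬∃x A ≡ ∀x ¬A, De Morgan for ∧/∨):
  (∃g ∃f (J(f,g) ∨ ¬J(g,g))) ∧ (∃a ∀d (¬P(a,d) ∧ ¬J(d,a)))
Extract every quantifier outward, since the variables are now distinct and don't occur free across branches:
  ∃g ∃f ∃a ∀d ((J(f,g) ∨ ¬J(g,g)) ∧ ¬P(a,d) ∧ ¬J(d,a))
The quantifier ∀g sits under an odd number of negations (counting the antecedent side of each →), so it flips to ∃g.

existential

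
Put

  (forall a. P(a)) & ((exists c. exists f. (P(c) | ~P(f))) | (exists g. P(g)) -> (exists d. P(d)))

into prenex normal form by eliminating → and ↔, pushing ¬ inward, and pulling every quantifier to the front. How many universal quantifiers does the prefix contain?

First replace A → B with ¬A ∨ B.
  (forall a. P(a)) & (~((exists c. exists f. (P(c) | ~P(f))) | (exists g. P(g))) | (exists d. P(d)))
Move each ¬ inward, flipping quantifiers it crosses:
  (forall a. P(a)) & ((forall c. forall f. (~P(c) & P(f))) & (forall g. ~P(g)) | (exists d. P(d)))
All bound variables are already distinct, so no renaming is needed.
Pull the quantifiers to the front (each side's bound variable is not free in the other side):
  forall a. forall c. forall f. forall g. exists d. (P(a) & (~P(c) & P(f) & ~P(g) | P(d)))
The prefix is forall a forall c forall f forall g exists d: 4 universal, 1 existential.

4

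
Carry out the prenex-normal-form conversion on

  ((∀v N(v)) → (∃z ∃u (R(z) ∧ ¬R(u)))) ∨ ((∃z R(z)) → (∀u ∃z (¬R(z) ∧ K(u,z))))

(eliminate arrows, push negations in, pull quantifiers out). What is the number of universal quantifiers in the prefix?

2

Rewrite implications/biconditionals: A → B as ¬A ∨ B.
  ¬(∀v N(v)) ∨ (∃z ∃u (R(z) ∧ ¬R(u))) ∨ ¬(∃z R(z)) ∨ (∀u ∃z (¬R(z) ∧ K(u,z)))
Drive negations inward (¬∀x A ≡ ∃x ¬A, ¬∃x A ≡ ∀x ¬A, De Morgan for ∧/∨):
  (∃v ¬N(v)) ∨ (∃z ∃u (R(z) ∧ ¬R(u))) ∨ (∀z ¬R(z)) ∨ (∀u ∃z (¬R(z) ∧ K(u,z)))
Standardize variables apart so no two quantifiers bind the same name: z↦r, u↦w, z↦z1.
  (∃v ¬N(v)) ∨ (∃z ∃u (R(z) ∧ ¬R(u))) ∨ (∀r ¬R(r)) ∨ (∀w ∃z1 (¬R(z1) ∧ K(w,z1)))
Finally move all quantifiers to the prefix:
  ∃v ∃z ∃u ∀r ∀w ∃z1 (¬N(v) ∨ R(z) ∧ ¬R(u) ∨ ¬R(r) ∨ ¬R(z1) ∧ K(w,z1))
The prefix is ∃v ∃z ∃u ∀r ∀w ∃z1: 2 universal, 4 existential.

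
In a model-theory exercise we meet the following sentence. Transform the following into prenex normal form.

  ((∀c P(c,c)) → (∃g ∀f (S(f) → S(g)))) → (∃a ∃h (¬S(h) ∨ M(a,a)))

Rewrite implications/biconditionals: A → B as ¬A ∨ B.
  ¬(¬(∀c P(c,c)) ∨ (∃g ∀f (¬S(f) ∨ S(g)))) ∨ (∃a ∃h (¬S(h) ∨ M(a,a)))
Move each ¬ inward, flipping quantifiers it crosses:
  (∀c P(c,c)) ∧ (∀g ∃f (S(f) ∧ ¬S(g))) ∨ (∃a ∃h (¬S(h) ∨ M(a,a)))
Extract every quantifier outward, since the variables are now distinct and don't occur free across branches:
  ∀c ∀g ∃f ∃a ∃h (P(c,c) ∧ S(f) ∧ ¬S(g) ∨ ¬S(h) ∨ M(a,a))

∀c ∀g ∃f ∃a ∃h (P(c,c) ∧ S(f) ∧ ¬S(g) ∨ ¬S(h) ∨ M(a,a))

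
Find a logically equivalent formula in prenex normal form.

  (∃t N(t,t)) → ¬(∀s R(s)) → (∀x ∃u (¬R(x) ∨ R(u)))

First replace A → B with ¬A ∨ B.
  ¬(∃t N(t,t)) ∨ ¬¬(∀s R(s)) ∨ (∀x ∃u (¬R(x) ∨ R(u)))
Move each ¬ inward, flipping quantifiers it crosses:
  (∀t ¬N(t,t)) ∨ (∀s R(s)) ∨ (∀x ∃u (¬R(x) ∨ R(u)))
All bound variables are already distinct, so no renaming is needed.
Extract every quantifier outward, since the variables are now distinct and don't occur free across branches:
  ∀t ∀s ∀x ∃u (¬N(t,t) ∨ R(s) ∨ ¬R(x) ∨ R(u))

∀t ∀s ∀x ∃u (¬N(t,t) ∨ R(s) ∨ ¬R(x) ∨ R(u))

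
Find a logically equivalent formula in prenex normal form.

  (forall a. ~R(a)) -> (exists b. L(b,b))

exists a. exists b. (R(a) | L(b,b))

Rewrite implications/biconditionals: A → B as ¬A ∨ B.
  ~(forall a. ~R(a)) | (exists b. L(b,b))
Drive negations inward (¬∀x A ≡ ∃x ¬A, ¬∃x A ≡ ∀x ¬A, De Morgan for ∧/∨):
  (exists a. R(a)) | (exists b. L(b,b))
Pull the quantifiers to the front (each side's bound variable is not free in the other side):
  exists a. exists b. (R(a) | L(b,b))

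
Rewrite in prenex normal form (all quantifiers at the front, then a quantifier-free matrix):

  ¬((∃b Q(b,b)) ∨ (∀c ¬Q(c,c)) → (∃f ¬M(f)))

First replace A → B with ¬A ∨ B.
  ¬(¬((∃b Q(b,b)) ∨ (∀c ¬Q(c,c))) ∨ (∃f ¬M(f)))
Move each ¬ inward, flipping quantifiers it crosses:
  ((∃b Q(b,b)) ∨ (∀c ¬Q(c,c))) ∧ (∀f M(f))
All bound variables are already distinct, so no renaming is needed.
Finally move all quantifiers to the prefix:
  ∃b ∀c ∀f ((Q(b,b) ∨ ¬Q(c,c)) ∧ M(f))

∃b ∀c ∀f ((Q(b,b) ∨ ¬Q(c,c)) ∧ M(f))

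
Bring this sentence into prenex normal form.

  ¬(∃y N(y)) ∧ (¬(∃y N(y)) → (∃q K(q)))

∀y ∃z1 ∃q (¬N(y) ∧ (N(z1) ∨ K(q)))

Rewrite implications/biconditionals: A → B as ¬A ∨ B.
  ¬(∃y N(y)) ∧ (¬¬(∃y N(y)) ∨ (∃q K(q)))
Push ¬ through the quantifiers and connectives to reach negation normal form:
  (∀y ¬N(y)) ∧ ((∃y N(y)) ∨ (∃q K(q)))
Give each quantifier a distinct variable: y↦z1.
  (∀y ¬N(y)) ∧ ((∃z1 N(z1)) ∨ (∃q K(q)))
Extract every quantifier outward, since the variables are now distinct and don't occur free across branches:
  ∀y ∃z1 ∃q (¬N(y) ∧ (N(z1) ∨ K(q)))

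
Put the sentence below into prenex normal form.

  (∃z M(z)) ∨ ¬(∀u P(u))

Drive negations inward (¬∀x A ≡ ∃x ¬A, ¬∃x A ≡ ∀x ¬A, De Morgan for ∧/∨):
  (∃z M(z)) ∨ (∃u ¬P(u))
All bound variables are already distinct, so no renaming is needed.
Finally move all quantifiers to the prefix:
  ∃z ∃u (M(z) ∨ ¬P(u))

∃z ∃u (M(z) ∨ ¬P(u))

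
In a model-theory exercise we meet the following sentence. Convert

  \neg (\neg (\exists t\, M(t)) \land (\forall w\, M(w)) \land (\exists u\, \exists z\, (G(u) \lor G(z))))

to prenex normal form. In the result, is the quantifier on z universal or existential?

Move each ¬ inward, flipping quantifiers it crosses:
  (\exists t\, M(t)) \lor (\exists w\, \neg M(w)) \lor (\forall u\, \forall z\, (\neg G(u) \land \neg G(z)))
All bound variables are already distinct, so no renaming is needed.
Extract every quantifier outward, since the variables are now distinct and don't occur free across branches:
  \exists t\, \exists w\, \forall u\, \forall z\, (M(t) \lor \neg M(w) \lor \neg G(u) \land \neg G(z))
The quantifier \exists z sits under an odd number of negations, so it flips to \forall z.

universal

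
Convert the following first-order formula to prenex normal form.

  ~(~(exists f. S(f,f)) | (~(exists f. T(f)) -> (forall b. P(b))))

Rewrite implications/biconditionals: A → B as ¬A ∨ B.
  ~(~(exists f. S(f,f)) | ~~(exists f. T(f)) | (forall b. P(b)))
Move each ¬ inward, flipping quantifiers it crosses:
  (exists f. S(f,f)) & (forall f. ~T(f)) & (exists b. ~P(b))
Give each quantifier a distinct variable: f↦y.
  (exists f. S(f,f)) & (forall y. ~T(y)) & (exists b. ~P(b))
Extract every quantifier outward, since the variables are now distinct and don't occur free across branches:
  exists f. forall y. exists b. (S(f,f) & ~T(y) & ~P(b))

exists f. forall y. exists b. (S(f,f) & ~T(y) & ~P(b))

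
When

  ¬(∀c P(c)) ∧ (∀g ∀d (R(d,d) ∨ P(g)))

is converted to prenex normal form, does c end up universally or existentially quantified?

Move each ¬ inward, flipping quantifiers it crosses:
  (∃c ¬P(c)) ∧ (∀g ∀d (R(d,d) ∨ P(g)))
All bound variables are already distinct, so no renaming is needed.
Extract every quantifier outward, since the variables are now distinct and don't occur free across branches:
  ∃c ∀g ∀d (¬P(c) ∧ (R(d,d) ∨ P(g)))
The quantifier ∀c sits under an odd number of negations, so it flips to ∃c.

existential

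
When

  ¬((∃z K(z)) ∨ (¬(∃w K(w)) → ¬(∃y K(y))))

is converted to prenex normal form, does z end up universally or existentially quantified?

universal

First replace A → B with ¬A ∨ B.
  ¬((∃z K(z)) ∨ ¬¬(∃w K(w)) ∨ ¬(∃y K(y)))
Push ¬ through the quantifiers and connectives to reach negation normal form:
  (∀z ¬K(z)) ∧ (∀w ¬K(w)) ∧ (∃y K(y))
Finally move all quantifiers to the prefix:
  ∀z ∀w ∃y (¬K(z) ∧ ¬K(w) ∧ K(y))
The quantifier ∃z sits under an odd number of negations (counting the antecedent side of each →), so it flips to ∀z.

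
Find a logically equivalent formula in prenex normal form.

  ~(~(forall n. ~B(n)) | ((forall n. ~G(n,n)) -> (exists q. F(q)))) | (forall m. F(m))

First replace A → B with ¬A ∨ B.
  ~(~(forall n. ~B(n)) | ~(forall n. ~G(n,n)) | (exists q. F(q))) | (forall m. F(m))
Push ¬ through the quantifiers and connectives to reach negation normal form:
  (forall n. ~B(n)) & (forall n. ~G(n,n)) & (forall q. ~F(q)) | (forall m. F(m))
Give each quantifier a distinct variable: n↦v.
  (forall n. ~B(n)) & (forall v. ~G(v,v)) & (forall q. ~F(q)) | (forall m. F(m))
Finally move all quantifiers to the prefix:
  forall n. forall v. forall q. forall m. (~B(n) & ~G(v,v) & ~F(q) | F(m))

forall n. forall v. forall q. forall m. (~B(n) & ~G(v,v) & ~F(q) | F(m))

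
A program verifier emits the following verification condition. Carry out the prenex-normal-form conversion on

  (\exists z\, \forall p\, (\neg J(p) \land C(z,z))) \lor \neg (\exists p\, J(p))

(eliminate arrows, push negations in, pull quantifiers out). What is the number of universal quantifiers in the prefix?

2

Move each ¬ inward, flipping quantifiers it crosses:
  (\exists z\, \forall p\, (\neg J(p) \land C(z,z))) \lor (\forall p\, \neg J(p))
Give each quantifier a distinct variable: p↦v1.
  (\exists z\, \forall p\, (\neg J(p) \land C(z,z))) \lor (\forall v1\, \neg J(v1))
Extract every quantifier outward, since the variables are now distinct and don't occur free across branches:
  \exists z\, \forall p\, \forall v1\, (\neg J(p) \land C(z,z) \lor \neg J(v1))
The prefix is \exists z \forall p \forall v1: 2 universal, 1 existential.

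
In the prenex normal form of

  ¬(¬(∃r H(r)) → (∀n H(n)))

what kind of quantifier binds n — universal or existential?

existential

Eliminate → and ↔ using ¬ and ∨.
  ¬(¬¬(∃r H(r)) ∨ (∀n H(n)))
Push ¬ through the quantifiers and connectives to reach negation normal form:
  (∀r ¬H(r)) ∧ (∃n ¬H(n))
All bound variables are already distinct, so no renaming is needed.
Finally move all quantifiers to the prefix:
  ∀r ∃n (¬H(r) ∧ ¬H(n))
The quantifier ∀n sits under an odd number of negations (counting the antecedent side of each →), so it flips to ∃n.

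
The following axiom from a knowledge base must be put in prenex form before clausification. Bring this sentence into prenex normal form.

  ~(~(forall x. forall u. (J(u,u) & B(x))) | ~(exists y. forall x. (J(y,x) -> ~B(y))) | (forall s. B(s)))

Rewrite implications/biconditionals: A → B as ¬A ∨ B.
  ~(~(forall x. forall u. (J(u,u) & B(x))) | ~(exists y. forall x. (~J(y,x) | ~B(y))) | (forall s. B(s)))
Drive negations inward (¬∀x A ≡ ∃x ¬A, ¬∃x A ≡ ∀x ¬A, De Morgan for ∧/∨):
  (forall x. forall u. (J(u,u) & B(x))) & (exists y. forall x. (~J(y,x) | ~B(y))) & (exists s. ~B(s))
Standardize variables apart so no two quantifiers bind the same name: x↦v1.
  (forall x. forall u. (J(u,u) & B(x))) & (exists y. forall v1. (~J(y,v1) | ~B(y))) & (exists s. ~B(s))
Pull the quantifiers to the front (each side's bound variable is not free in the other side):
  forall x. forall u. exists y. forall v1. exists s. (J(u,u) & B(x) & (~J(y,v1) | ~B(y)) & ~B(s))

forall x. forall u. exists y. forall v1. exists s. (J(u,u) & B(x) & (~J(y,v1) | ~B(y)) & ~B(s))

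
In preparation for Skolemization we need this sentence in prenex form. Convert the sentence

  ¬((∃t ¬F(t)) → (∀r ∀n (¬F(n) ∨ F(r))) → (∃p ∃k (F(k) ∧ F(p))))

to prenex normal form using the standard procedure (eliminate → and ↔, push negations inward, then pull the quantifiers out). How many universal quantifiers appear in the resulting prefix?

4

Rewrite implications/biconditionals: A → B as ¬A ∨ B.
  ¬(¬(∃t ¬F(t)) ∨ ¬(∀r ∀n (¬F(n) ∨ F(r))) ∨ (∃p ∃k (F(k) ∧ F(p))))
Push ¬ through the quantifiers and connectives to reach negation normal form:
  (∃t ¬F(t)) ∧ (∀r ∀n (¬F(n) ∨ F(r))) ∧ (∀p ∀k (¬F(k) ∨ ¬F(p)))
Pull the quantifiers to the front (each side's bound variable is not free in the other side):
  ∃t ∀r ∀n ∀p ∀k (¬F(t) ∧ (¬F(n) ∨ F(r)) ∧ (¬F(k) ∨ ¬F(p)))
The prefix is ∃t ∀r ∀n ∀p ∀k: 4 universal, 1 existential.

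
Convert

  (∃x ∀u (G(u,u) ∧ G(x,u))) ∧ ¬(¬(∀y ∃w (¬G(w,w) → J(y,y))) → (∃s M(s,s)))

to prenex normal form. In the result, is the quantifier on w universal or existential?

universal

First replace A → B with ¬A ∨ B.
  (∃x ∀u (G(u,u) ∧ G(x,u))) ∧ ¬(¬¬(∀y ∃w (¬¬G(w,w) ∨ J(y,y))) ∨ (∃s M(s,s)))
Push ¬ through the quantifiers and connectives to reach negation normal form:
  (∃x ∀u (G(u,u) ∧ G(x,u))) ∧ (∃y ∀w (¬G(w,w) ∧ ¬J(y,y))) ∧ (∀s ¬M(s,s))
All bound variables are already distinct, so no renaming is needed.
Pull the quantifiers to the front (each side's bound variable is not free in the other side):
  ∃x ∀u ∃y ∀w ∀s (G(u,u) ∧ G(x,u) ∧ ¬G(w,w) ∧ ¬J(y,y) ∧ ¬M(s,s))
The quantifier ∃w sits under an odd number of negations (counting the antecedent side of each →), so it flips to ∀w.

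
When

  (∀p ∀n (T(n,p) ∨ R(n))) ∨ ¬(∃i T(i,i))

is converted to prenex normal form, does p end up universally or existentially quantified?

Move each ¬ inward, flipping quantifiers it crosses:
  (∀p ∀n (T(n,p) ∨ R(n))) ∨ (∀i ¬T(i,i))
Pull the quantifiers to the front (each side's bound variable is not free in the other side):
  ∀p ∀n ∀i (T(n,p) ∨ R(n) ∨ ¬T(i,i))
The quantifier ∀p sits under an even number of negations, so it remains universal.

universal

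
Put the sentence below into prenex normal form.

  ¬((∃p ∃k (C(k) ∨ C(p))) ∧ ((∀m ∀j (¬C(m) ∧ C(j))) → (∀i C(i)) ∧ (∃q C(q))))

∀p ∀k ∀m ∀j ∃i ∀q (¬C(k) ∧ ¬C(p) ∨ ¬C(m) ∧ C(j) ∧ (¬C(i) ∨ ¬C(q)))

First replace A → B with ¬A ∨ B.
  ¬((∃p ∃k (C(k) ∨ C(p))) ∧ (¬(∀m ∀j (¬C(m) ∧ C(j))) ∨ (∀i C(i)) ∧ (∃q C(q))))
Drive negations inward (¬∀x A ≡ ∃x ¬A, ¬∃x A ≡ ∀x ¬A, De Morgan for ∧/∨):
  (∀p ∀k (¬C(k) ∧ ¬C(p))) ∨ (∀m ∀j (¬C(m) ∧ C(j))) ∧ ((∃i ¬C(i)) ∨ (∀q ¬C(q)))
All bound variables are already distinct, so no renaming is needed.
Extract every quantifier outward, since the variables are now distinct and don't occur free across branches:
  ∀p ∀k ∀m ∀j ∃i ∀q (¬C(k) ∧ ¬C(p) ∨ ¬C(m) ∧ C(j) ∧ (¬C(i) ∨ ¬C(q)))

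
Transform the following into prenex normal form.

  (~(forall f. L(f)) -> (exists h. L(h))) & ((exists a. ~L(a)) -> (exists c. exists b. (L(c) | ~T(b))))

Rewrite implications/biconditionals: A → B as ¬A ∨ B.
  (~~(forall f. L(f)) | (exists h. L(h))) & (~(exists a. ~L(a)) | (exists c. exists b. (L(c) | ~T(b))))
Move each ¬ inward, flipping quantifiers it crosses:
  ((forall f. L(f)) | (exists h. L(h))) & ((forall a. L(a)) | (exists c. exists b. (L(c) | ~T(b))))
All bound variables are already distinct, so no renaming is needed.
Extract every quantifier outward, since the variables are now distinct and don't occur free across branches:
  forall f. exists h. forall a. exists c. exists b. ((L(f) | L(h)) & (L(a) | L(c) | ~T(b)))

forall f. exists h. forall a. exists c. exists b. ((L(f) | L(h)) & (L(a) | L(c) | ~T(b)))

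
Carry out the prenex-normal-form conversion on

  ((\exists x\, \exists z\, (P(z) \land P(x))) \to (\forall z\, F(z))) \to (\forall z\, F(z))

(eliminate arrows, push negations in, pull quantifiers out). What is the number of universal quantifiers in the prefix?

Eliminate → and ↔ using ¬ and ∨.
  \neg (\neg (\exists x\, \exists z\, (P(z) \land P(x))) \lor (\forall z\, F(z))) \lor (\forall z\, F(z))
Drive negations inward (¬∀x A ≡ ∃x ¬A, ¬∃x A ≡ ∀x ¬A, De Morgan for ∧/∨):
  (\exists x\, \exists z\, (P(z) \land P(x))) \land (\exists z\, \neg F(z)) \lor (\forall z\, F(z))
Rename bound variables to avoid capture: z↦a, z↦s.
  (\exists x\, \exists z\, (P(z) \land P(x))) \land (\exists a\, \neg F(a)) \lor (\forall s\, F(s))
Extract every quantifier outward, since the variables are now distinct and don't occur free across branches:
  \exists x\, \exists z\, \exists a\, \forall s\, (P(z) \land P(x) \land \neg F(a) \lor F(s))
The prefix is \exists x \exists z \exists a \forall s: 1 universal, 3 existential.

1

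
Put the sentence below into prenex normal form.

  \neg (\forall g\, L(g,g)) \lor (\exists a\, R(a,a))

Push ¬ through the quantifiers and connectives to reach negation normal form:
  (\exists g\, \neg L(g,g)) \lor (\exists a\, R(a,a))
All bound variables are already distinct, so no renaming is needed.
Pull the quantifiers to the front (each side's bound variable is not free in the other side):
  \exists g\, \exists a\, (\neg L(g,g) \lor R(a,a))

\exists g\, \exists a\, (\neg L(g,g) \lor R(a,a))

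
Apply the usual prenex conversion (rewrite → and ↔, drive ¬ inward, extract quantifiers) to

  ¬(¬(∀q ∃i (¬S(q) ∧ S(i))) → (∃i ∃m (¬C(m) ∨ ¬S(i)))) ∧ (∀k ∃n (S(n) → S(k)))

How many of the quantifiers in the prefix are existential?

First replace A → B with ¬A ∨ B.
  ¬(¬¬(∀q ∃i (¬S(q) ∧ S(i))) ∨ (∃i ∃m (¬C(m) ∨ ¬S(i)))) ∧ (∀k ∃n (¬S(n) ∨ S(k)))
Drive negations inward (¬∀x A ≡ ∃x ¬A, ¬∃x A ≡ ∀x ¬A, De Morgan for ∧/∨):
  (∃q ∀i (S(q) ∨ ¬S(i))) ∧ (∀i ∀m (C(m) ∧ S(i))) ∧ (∀k ∃n (¬S(n) ∨ S(k)))
Rename bound variables to avoid capture: i↦c.
  (∃q ∀i (S(q) ∨ ¬S(i))) ∧ (∀c ∀m (C(m) ∧ S(c))) ∧ (∀k ∃n (¬S(n) ∨ S(k)))
Finally move all quantifiers to the prefix:
  ∃q ∀i ∀c ∀m ∀k ∃n ((S(q) ∨ ¬S(i)) ∧ C(m) ∧ S(c) ∧ (¬S(n) ∨ S(k)))
The prefix is ∃q ∀i ∀c ∀m ∀k ∃n: 4 universal, 2 existential.

2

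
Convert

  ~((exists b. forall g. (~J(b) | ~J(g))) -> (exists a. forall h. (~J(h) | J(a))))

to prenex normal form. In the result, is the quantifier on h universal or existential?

existential

Rewrite implications/biconditionals: A → B as ¬A ∨ B.
  ~(~(exists b. forall g. (~J(b) | ~J(g))) | (exists a. forall h. (~J(h) | J(a))))
Drive negations inward (¬∀x A ≡ ∃x ¬A, ¬∃x A ≡ ∀x ¬A, De Morgan for ∧/∨):
  (exists b. forall g. (~J(b) | ~J(g))) & (forall a. exists h. (J(h) & ~J(a)))
All bound variables are already distinct, so no renaming is needed.
Finally move all quantifiers to the prefix:
  exists b. forall g. forall a. exists h. ((~J(b) | ~J(g)) & J(h) & ~J(a))
The quantifier forall h sits under an odd number of negations (counting the antecedent side of each →), so it flips to exists h.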